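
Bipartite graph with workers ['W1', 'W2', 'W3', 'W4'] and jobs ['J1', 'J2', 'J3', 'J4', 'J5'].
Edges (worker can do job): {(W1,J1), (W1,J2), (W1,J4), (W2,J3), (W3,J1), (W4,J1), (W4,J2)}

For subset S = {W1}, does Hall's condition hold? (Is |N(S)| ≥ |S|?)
Yes: |N(S)| = 3, |S| = 1

Subset S = {W1}
Neighbors N(S) = {J1, J2, J4}

|N(S)| = 3, |S| = 1
Hall's condition: |N(S)| ≥ |S| is satisfied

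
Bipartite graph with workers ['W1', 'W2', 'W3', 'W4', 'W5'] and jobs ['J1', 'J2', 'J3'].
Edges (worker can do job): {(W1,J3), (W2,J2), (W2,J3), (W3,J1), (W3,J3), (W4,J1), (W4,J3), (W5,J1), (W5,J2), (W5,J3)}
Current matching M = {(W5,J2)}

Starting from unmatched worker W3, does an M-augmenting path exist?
Yes: W3 → J3

An M-augmenting path alternates non-matching / matching edges, starting and ending at unmatched vertices.
Path: W3 → J3
(J3 is unmatched in M, so the path is augmenting.)
Flipping edges along this path would increase |M| from 1 to 2.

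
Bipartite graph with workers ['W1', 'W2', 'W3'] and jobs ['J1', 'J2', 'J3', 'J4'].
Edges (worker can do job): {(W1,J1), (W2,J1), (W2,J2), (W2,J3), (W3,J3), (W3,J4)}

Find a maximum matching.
Matching: {(W1,J1), (W2,J2), (W3,J4)}

Maximum matching (size 3):
  W1 → J1
  W2 → J2
  W3 → J4

Each worker is assigned to at most one job, and each job to at most one worker.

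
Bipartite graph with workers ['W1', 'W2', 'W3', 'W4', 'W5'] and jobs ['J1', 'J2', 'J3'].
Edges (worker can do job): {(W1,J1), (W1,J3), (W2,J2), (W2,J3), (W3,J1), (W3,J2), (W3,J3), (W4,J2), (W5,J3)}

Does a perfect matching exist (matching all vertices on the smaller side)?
Yes, perfect matching exists (size 3)

Perfect matching: {(W1,J1), (W3,J2), (W5,J3)}
All 3 vertices on the smaller side are matched.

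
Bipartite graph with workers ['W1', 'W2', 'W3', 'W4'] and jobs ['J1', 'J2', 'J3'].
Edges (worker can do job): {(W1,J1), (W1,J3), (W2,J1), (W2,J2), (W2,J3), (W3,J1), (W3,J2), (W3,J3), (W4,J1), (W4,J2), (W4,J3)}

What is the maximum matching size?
Maximum matching size = 3

Maximum matching: {(W1,J1), (W3,J2), (W4,J3)}
Size: 3

This assigns 3 workers to 3 distinct jobs.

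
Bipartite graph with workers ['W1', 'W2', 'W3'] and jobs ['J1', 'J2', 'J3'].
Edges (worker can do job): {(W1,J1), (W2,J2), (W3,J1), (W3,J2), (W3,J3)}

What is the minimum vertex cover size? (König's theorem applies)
Minimum vertex cover size = 3

By König's theorem: in bipartite graphs,
min vertex cover = max matching = 3

Maximum matching has size 3, so minimum vertex cover also has size 3.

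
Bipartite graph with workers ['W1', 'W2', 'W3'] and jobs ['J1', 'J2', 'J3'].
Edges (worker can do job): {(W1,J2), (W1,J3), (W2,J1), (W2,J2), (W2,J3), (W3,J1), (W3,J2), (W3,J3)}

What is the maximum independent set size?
Maximum independent set = 3

By König's theorem:
- Min vertex cover = Max matching = 3
- Max independent set = Total vertices - Min vertex cover
- Max independent set = 6 - 3 = 3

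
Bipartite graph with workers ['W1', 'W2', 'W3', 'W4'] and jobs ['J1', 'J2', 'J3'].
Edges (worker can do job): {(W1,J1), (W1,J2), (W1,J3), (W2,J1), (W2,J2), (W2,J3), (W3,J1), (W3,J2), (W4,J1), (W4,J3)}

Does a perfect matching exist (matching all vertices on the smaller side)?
Yes, perfect matching exists (size 3)

Perfect matching: {(W1,J3), (W3,J2), (W4,J1)}
All 3 vertices on the smaller side are matched.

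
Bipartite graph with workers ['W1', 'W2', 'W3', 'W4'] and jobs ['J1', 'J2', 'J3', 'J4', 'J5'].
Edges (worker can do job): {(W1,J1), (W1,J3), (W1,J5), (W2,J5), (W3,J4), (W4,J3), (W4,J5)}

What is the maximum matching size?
Maximum matching size = 4

Maximum matching: {(W1,J1), (W2,J5), (W3,J4), (W4,J3)}
Size: 4

This assigns 4 workers to 4 distinct jobs.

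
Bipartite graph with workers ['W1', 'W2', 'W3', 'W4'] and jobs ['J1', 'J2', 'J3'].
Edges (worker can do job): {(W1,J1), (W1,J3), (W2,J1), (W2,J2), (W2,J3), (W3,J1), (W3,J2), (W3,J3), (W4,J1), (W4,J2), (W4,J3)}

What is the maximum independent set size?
Maximum independent set = 4

By König's theorem:
- Min vertex cover = Max matching = 3
- Max independent set = Total vertices - Min vertex cover
- Max independent set = 7 - 3 = 4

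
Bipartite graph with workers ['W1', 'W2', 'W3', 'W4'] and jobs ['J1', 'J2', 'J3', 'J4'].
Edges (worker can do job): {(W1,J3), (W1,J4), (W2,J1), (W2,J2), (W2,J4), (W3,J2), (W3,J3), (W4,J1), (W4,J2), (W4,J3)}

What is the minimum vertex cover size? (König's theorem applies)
Minimum vertex cover size = 4

By König's theorem: in bipartite graphs,
min vertex cover = max matching = 4

Maximum matching has size 4, so minimum vertex cover also has size 4.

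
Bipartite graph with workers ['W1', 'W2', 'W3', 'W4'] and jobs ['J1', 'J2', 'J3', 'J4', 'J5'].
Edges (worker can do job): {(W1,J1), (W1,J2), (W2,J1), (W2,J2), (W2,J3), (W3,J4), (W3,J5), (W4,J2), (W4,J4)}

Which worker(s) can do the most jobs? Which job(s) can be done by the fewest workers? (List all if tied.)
Most versatile: W2 (3 jobs); Least covered: J3, J5 (1 workers)

Worker degrees (jobs they can do): W1:2, W2:3, W3:2, W4:2
Job degrees (workers who can do it): J1:2, J2:3, J3:1, J4:2, J5:1

Maximum worker degree is 3, achieved by: W2
Minimum job degree is 1, achieved by: J3, J5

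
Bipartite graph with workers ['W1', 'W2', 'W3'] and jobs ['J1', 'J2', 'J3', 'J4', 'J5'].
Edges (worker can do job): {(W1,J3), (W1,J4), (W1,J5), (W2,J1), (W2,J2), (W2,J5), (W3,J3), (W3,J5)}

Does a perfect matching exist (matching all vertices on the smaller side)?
Yes, perfect matching exists (size 3)

Perfect matching: {(W1,J3), (W2,J1), (W3,J5)}
All 3 vertices on the smaller side are matched.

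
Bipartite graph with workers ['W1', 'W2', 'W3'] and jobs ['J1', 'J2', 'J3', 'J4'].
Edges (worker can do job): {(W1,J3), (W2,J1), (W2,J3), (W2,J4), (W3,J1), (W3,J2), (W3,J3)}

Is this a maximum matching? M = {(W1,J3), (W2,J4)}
No, size 2 is not maximum

Proposed matching has size 2.
Maximum matching size for this graph: 3.

This is NOT maximum - can be improved to size 3.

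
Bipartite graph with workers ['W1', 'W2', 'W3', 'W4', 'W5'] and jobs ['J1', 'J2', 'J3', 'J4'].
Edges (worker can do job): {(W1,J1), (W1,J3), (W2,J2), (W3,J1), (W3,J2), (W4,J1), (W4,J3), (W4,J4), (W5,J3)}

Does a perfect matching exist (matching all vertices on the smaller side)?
Yes, perfect matching exists (size 4)

Perfect matching: {(W2,J2), (W3,J1), (W4,J4), (W5,J3)}
All 4 vertices on the smaller side are matched.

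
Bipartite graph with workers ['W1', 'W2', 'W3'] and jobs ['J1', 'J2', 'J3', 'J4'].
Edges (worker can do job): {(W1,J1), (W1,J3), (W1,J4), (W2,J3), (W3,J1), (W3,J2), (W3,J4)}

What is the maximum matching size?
Maximum matching size = 3

Maximum matching: {(W1,J1), (W2,J3), (W3,J2)}
Size: 3

This assigns 3 workers to 3 distinct jobs.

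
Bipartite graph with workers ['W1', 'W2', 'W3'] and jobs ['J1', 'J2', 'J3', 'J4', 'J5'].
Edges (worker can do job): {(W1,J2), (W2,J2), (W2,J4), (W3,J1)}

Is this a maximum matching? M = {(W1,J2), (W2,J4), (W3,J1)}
Yes, size 3 is maximum

Proposed matching has size 3.
Maximum matching size for this graph: 3.

This is a maximum matching.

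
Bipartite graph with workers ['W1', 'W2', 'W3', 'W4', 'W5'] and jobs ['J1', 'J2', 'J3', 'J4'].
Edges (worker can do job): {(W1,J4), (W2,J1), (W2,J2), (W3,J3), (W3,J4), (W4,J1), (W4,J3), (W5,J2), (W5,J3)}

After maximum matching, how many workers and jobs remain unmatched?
Unmatched: 1 workers, 0 jobs

Maximum matching size: 4
Workers: 5 total, 4 matched, 1 unmatched
Jobs: 4 total, 4 matched, 0 unmatched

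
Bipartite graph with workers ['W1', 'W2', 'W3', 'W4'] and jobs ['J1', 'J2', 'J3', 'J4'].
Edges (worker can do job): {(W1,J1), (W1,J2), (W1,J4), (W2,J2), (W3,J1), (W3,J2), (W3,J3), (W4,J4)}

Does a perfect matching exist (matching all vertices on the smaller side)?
Yes, perfect matching exists (size 4)

Perfect matching: {(W1,J1), (W2,J2), (W3,J3), (W4,J4)}
All 4 vertices on the smaller side are matched.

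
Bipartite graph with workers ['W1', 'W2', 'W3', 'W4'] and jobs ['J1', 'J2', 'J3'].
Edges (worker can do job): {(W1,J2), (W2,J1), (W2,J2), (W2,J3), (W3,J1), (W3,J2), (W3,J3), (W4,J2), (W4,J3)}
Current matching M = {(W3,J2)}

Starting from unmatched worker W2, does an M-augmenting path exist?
Yes: W2 → J3

An M-augmenting path alternates non-matching / matching edges, starting and ending at unmatched vertices.
Path: W2 → J3
(J3 is unmatched in M, so the path is augmenting.)
Flipping edges along this path would increase |M| from 1 to 2.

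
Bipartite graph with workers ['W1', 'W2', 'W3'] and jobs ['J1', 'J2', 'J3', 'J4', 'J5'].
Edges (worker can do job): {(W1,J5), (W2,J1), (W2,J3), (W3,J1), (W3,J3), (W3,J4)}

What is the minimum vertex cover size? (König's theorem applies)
Minimum vertex cover size = 3

By König's theorem: in bipartite graphs,
min vertex cover = max matching = 3

Maximum matching has size 3, so minimum vertex cover also has size 3.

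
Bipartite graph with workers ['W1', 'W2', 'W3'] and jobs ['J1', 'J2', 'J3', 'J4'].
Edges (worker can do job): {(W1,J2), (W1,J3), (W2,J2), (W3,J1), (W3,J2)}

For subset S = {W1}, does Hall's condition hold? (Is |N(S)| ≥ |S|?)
Yes: |N(S)| = 2, |S| = 1

Subset S = {W1}
Neighbors N(S) = {J2, J3}

|N(S)| = 2, |S| = 1
Hall's condition: |N(S)| ≥ |S| is satisfied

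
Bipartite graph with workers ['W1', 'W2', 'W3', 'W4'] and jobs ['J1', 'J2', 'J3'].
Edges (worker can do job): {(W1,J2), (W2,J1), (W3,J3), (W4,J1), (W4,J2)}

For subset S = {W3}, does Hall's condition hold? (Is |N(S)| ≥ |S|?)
Yes: |N(S)| = 1, |S| = 1

Subset S = {W3}
Neighbors N(S) = {J3}

|N(S)| = 1, |S| = 1
Hall's condition: |N(S)| ≥ |S| is satisfied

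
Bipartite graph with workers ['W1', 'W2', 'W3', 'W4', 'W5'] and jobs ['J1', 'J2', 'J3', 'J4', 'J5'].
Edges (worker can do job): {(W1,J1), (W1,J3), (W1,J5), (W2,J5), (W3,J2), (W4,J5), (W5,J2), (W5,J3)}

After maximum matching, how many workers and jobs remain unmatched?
Unmatched: 1 workers, 1 jobs

Maximum matching size: 4
Workers: 5 total, 4 matched, 1 unmatched
Jobs: 5 total, 4 matched, 1 unmatched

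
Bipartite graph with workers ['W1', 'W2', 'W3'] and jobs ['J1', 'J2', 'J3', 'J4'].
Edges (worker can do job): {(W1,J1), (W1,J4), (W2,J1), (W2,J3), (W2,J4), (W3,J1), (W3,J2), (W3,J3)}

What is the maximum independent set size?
Maximum independent set = 4

By König's theorem:
- Min vertex cover = Max matching = 3
- Max independent set = Total vertices - Min vertex cover
- Max independent set = 7 - 3 = 4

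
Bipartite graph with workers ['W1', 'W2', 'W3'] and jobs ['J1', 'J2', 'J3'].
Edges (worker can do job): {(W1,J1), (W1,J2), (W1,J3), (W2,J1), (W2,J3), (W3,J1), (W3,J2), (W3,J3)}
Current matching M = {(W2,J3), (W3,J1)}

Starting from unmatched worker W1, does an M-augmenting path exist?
Yes: W1 → J3 → W2 → J1 → W3 → J2

An M-augmenting path alternates non-matching / matching edges, starting and ending at unmatched vertices.
Path: W1 → J3 → W2 → J1 → W3 → J2
(J2 is unmatched in M, so the path is augmenting.)
Flipping edges along this path would increase |M| from 2 to 3.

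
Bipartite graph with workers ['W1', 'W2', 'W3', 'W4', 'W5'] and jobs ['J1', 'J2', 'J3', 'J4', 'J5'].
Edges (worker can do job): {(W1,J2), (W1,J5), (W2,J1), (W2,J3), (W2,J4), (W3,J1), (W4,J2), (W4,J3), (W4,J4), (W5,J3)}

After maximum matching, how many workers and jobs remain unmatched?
Unmatched: 0 workers, 0 jobs

Maximum matching size: 5
Workers: 5 total, 5 matched, 0 unmatched
Jobs: 5 total, 5 matched, 0 unmatched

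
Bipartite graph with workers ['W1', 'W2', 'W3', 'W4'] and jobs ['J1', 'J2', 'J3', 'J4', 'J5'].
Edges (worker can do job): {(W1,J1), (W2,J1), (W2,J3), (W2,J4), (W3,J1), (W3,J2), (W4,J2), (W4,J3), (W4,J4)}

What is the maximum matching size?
Maximum matching size = 4

Maximum matching: {(W1,J1), (W2,J4), (W3,J2), (W4,J3)}
Size: 4

This assigns 4 workers to 4 distinct jobs.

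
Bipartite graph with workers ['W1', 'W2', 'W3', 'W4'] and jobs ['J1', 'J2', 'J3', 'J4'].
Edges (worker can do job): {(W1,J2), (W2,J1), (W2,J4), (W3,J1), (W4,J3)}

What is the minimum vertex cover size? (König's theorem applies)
Minimum vertex cover size = 4

By König's theorem: in bipartite graphs,
min vertex cover = max matching = 4

Maximum matching has size 4, so minimum vertex cover also has size 4.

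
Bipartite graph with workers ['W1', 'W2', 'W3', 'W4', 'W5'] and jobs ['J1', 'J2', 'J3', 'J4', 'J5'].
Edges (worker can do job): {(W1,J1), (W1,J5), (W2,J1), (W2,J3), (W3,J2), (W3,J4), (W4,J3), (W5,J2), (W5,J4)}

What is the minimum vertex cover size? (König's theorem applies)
Minimum vertex cover size = 5

By König's theorem: in bipartite graphs,
min vertex cover = max matching = 5

Maximum matching has size 5, so minimum vertex cover also has size 5.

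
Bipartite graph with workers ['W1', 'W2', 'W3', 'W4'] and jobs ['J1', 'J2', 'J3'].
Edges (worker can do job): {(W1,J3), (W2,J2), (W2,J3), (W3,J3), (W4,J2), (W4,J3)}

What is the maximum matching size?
Maximum matching size = 2

Maximum matching: {(W3,J3), (W4,J2)}
Size: 2

This assigns 2 workers to 2 distinct jobs.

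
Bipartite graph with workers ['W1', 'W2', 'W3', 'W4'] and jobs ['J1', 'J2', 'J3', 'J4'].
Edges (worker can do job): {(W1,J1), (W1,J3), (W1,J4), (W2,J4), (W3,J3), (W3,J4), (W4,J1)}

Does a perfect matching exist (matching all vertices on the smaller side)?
No, maximum matching has size 3 < 4

Maximum matching has size 3, need 4 for perfect matching.
Unmatched workers: ['W2']
Unmatched jobs: ['J2']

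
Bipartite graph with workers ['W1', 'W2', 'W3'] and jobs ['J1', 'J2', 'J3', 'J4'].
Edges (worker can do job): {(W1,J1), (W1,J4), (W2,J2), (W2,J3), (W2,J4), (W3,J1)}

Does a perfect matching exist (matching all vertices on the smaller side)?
Yes, perfect matching exists (size 3)

Perfect matching: {(W1,J4), (W2,J3), (W3,J1)}
All 3 vertices on the smaller side are matched.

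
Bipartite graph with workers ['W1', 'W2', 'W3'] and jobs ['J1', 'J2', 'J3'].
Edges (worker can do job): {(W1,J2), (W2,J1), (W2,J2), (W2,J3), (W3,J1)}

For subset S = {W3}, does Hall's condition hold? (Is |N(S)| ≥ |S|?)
Yes: |N(S)| = 1, |S| = 1

Subset S = {W3}
Neighbors N(S) = {J1}

|N(S)| = 1, |S| = 1
Hall's condition: |N(S)| ≥ |S| is satisfied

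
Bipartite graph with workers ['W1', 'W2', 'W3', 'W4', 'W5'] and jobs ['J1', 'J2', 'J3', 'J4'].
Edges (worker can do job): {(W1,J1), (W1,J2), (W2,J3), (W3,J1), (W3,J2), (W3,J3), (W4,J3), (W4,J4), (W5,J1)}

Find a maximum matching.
Matching: {(W1,J2), (W2,J3), (W3,J1), (W4,J4)}

Maximum matching (size 4):
  W1 → J2
  W2 → J3
  W3 → J1
  W4 → J4

Each worker is assigned to at most one job, and each job to at most one worker.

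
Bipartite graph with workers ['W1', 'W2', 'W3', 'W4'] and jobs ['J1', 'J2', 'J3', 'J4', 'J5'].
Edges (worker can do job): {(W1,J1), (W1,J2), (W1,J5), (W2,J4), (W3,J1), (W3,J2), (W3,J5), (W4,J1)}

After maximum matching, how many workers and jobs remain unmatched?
Unmatched: 0 workers, 1 jobs

Maximum matching size: 4
Workers: 4 total, 4 matched, 0 unmatched
Jobs: 5 total, 4 matched, 1 unmatched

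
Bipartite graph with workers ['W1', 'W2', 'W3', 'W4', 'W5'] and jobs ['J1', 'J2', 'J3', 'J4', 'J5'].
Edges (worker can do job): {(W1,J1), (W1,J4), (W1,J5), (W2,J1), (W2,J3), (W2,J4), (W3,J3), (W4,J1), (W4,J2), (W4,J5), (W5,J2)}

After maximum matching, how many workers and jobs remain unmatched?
Unmatched: 0 workers, 0 jobs

Maximum matching size: 5
Workers: 5 total, 5 matched, 0 unmatched
Jobs: 5 total, 5 matched, 0 unmatched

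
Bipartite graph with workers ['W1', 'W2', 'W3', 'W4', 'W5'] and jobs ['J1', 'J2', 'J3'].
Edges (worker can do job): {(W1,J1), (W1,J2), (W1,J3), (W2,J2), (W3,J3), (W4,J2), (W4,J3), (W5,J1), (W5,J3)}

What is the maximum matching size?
Maximum matching size = 3

Maximum matching: {(W3,J3), (W4,J2), (W5,J1)}
Size: 3

This assigns 3 workers to 3 distinct jobs.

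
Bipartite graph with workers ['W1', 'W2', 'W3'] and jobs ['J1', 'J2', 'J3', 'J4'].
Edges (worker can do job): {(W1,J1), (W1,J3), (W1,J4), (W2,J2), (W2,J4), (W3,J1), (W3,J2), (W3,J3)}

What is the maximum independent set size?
Maximum independent set = 4

By König's theorem:
- Min vertex cover = Max matching = 3
- Max independent set = Total vertices - Min vertex cover
- Max independent set = 7 - 3 = 4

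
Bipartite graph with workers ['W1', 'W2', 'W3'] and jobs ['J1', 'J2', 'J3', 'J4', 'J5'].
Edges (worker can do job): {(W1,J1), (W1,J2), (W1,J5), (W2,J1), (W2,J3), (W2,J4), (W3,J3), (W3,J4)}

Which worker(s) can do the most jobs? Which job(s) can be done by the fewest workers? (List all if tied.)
Most versatile: W1, W2 (3 jobs); Least covered: J2, J5 (1 workers)

Worker degrees (jobs they can do): W1:3, W2:3, W3:2
Job degrees (workers who can do it): J1:2, J2:1, J3:2, J4:2, J5:1

Maximum worker degree is 3, achieved by: W1, W2
Minimum job degree is 1, achieved by: J2, J5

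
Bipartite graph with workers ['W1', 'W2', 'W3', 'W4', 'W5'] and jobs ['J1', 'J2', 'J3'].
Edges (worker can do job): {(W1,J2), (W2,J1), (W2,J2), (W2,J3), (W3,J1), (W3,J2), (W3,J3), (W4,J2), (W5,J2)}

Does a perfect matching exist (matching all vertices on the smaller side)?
Yes, perfect matching exists (size 3)

Perfect matching: {(W2,J3), (W3,J1), (W5,J2)}
All 3 vertices on the smaller side are matched.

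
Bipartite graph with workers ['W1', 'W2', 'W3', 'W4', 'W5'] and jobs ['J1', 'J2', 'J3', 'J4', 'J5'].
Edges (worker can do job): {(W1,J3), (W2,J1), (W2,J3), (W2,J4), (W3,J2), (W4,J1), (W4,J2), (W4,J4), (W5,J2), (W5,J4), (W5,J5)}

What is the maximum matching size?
Maximum matching size = 5

Maximum matching: {(W1,J3), (W2,J4), (W3,J2), (W4,J1), (W5,J5)}
Size: 5

This assigns 5 workers to 5 distinct jobs.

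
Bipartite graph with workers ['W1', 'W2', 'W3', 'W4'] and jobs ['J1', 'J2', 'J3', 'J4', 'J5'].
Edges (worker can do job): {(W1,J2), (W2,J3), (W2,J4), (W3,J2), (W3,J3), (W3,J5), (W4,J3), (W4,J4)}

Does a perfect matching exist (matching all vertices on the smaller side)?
Yes, perfect matching exists (size 4)

Perfect matching: {(W1,J2), (W2,J4), (W3,J5), (W4,J3)}
All 4 vertices on the smaller side are matched.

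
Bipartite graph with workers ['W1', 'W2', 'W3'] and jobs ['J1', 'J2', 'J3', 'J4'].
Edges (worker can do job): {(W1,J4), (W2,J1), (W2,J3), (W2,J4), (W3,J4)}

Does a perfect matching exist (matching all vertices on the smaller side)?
No, maximum matching has size 2 < 3

Maximum matching has size 2, need 3 for perfect matching.
Unmatched workers: ['W1']
Unmatched jobs: ['J3', 'J2']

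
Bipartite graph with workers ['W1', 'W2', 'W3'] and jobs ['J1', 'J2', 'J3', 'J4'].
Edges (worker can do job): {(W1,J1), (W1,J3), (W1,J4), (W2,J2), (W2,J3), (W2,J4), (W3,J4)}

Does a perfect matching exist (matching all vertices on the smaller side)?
Yes, perfect matching exists (size 3)

Perfect matching: {(W1,J1), (W2,J2), (W3,J4)}
All 3 vertices on the smaller side are matched.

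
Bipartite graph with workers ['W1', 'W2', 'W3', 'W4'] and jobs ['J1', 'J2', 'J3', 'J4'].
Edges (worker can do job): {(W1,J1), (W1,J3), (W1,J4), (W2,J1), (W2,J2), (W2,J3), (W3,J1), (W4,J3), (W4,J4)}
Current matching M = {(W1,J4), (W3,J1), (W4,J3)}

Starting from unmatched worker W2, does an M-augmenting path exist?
Yes: W2 → J2

An M-augmenting path alternates non-matching / matching edges, starting and ending at unmatched vertices.
Path: W2 → J2
(J2 is unmatched in M, so the path is augmenting.)
Flipping edges along this path would increase |M| from 3 to 4.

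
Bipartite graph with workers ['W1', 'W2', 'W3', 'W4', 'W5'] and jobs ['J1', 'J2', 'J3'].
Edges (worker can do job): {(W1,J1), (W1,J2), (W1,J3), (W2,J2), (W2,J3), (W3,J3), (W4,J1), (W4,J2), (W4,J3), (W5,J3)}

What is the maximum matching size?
Maximum matching size = 3

Maximum matching: {(W1,J1), (W3,J3), (W4,J2)}
Size: 3

This assigns 3 workers to 3 distinct jobs.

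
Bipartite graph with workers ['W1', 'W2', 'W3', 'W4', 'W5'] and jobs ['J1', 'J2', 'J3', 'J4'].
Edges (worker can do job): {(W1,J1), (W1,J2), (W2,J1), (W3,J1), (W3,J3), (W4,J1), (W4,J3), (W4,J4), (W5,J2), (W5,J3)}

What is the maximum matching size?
Maximum matching size = 4

Maximum matching: {(W1,J1), (W3,J3), (W4,J4), (W5,J2)}
Size: 4

This assigns 4 workers to 4 distinct jobs.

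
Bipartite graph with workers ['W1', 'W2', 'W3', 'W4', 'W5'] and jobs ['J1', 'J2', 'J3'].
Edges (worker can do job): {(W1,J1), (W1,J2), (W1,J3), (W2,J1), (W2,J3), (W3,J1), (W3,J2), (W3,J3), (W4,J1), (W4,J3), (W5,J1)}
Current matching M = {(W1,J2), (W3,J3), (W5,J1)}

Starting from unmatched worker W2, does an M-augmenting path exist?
No augmenting path from W2

Alternating search from W2 reaches jobs: {J1, J2, J3}.
Every reachable job is already matched in M, and following those matched edges back to workers exposes no further unvisited jobs.
No M-augmenting path from W2 exists.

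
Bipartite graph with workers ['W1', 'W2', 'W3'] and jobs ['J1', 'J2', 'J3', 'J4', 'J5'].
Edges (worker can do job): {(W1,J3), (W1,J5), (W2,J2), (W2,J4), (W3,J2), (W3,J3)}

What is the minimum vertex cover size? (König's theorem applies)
Minimum vertex cover size = 3

By König's theorem: in bipartite graphs,
min vertex cover = max matching = 3

Maximum matching has size 3, so minimum vertex cover also has size 3.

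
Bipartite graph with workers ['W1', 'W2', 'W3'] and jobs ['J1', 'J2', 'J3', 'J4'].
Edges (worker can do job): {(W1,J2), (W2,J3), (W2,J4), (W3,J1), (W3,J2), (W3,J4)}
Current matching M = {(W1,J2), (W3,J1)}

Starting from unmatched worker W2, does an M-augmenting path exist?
Yes: W2 → J3

An M-augmenting path alternates non-matching / matching edges, starting and ending at unmatched vertices.
Path: W2 → J3
(J3 is unmatched in M, so the path is augmenting.)
Flipping edges along this path would increase |M| from 2 to 3.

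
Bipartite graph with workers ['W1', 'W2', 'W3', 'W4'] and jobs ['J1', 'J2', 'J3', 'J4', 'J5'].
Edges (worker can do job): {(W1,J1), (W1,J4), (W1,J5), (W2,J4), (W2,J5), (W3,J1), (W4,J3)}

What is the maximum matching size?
Maximum matching size = 4

Maximum matching: {(W1,J5), (W2,J4), (W3,J1), (W4,J3)}
Size: 4

This assigns 4 workers to 4 distinct jobs.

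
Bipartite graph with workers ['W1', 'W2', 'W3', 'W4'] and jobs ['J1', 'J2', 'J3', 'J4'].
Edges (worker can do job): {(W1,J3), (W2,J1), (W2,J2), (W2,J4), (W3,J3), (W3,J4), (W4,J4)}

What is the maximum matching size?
Maximum matching size = 3

Maximum matching: {(W2,J2), (W3,J3), (W4,J4)}
Size: 3

This assigns 3 workers to 3 distinct jobs.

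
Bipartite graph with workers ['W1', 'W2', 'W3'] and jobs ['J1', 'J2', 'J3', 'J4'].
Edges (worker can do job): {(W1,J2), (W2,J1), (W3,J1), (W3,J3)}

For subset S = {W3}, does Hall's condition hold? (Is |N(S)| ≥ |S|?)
Yes: |N(S)| = 2, |S| = 1

Subset S = {W3}
Neighbors N(S) = {J1, J3}

|N(S)| = 2, |S| = 1
Hall's condition: |N(S)| ≥ |S| is satisfied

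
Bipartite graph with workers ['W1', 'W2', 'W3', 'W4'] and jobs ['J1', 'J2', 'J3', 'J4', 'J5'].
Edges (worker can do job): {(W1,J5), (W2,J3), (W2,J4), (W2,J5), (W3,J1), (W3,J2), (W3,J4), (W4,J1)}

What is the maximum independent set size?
Maximum independent set = 5

By König's theorem:
- Min vertex cover = Max matching = 4
- Max independent set = Total vertices - Min vertex cover
- Max independent set = 9 - 4 = 5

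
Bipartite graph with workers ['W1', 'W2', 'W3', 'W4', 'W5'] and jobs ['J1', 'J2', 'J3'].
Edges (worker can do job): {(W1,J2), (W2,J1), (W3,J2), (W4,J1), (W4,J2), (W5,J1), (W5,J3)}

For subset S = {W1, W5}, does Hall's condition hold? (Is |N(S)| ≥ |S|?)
Yes: |N(S)| = 3, |S| = 2

Subset S = {W1, W5}
Neighbors N(S) = {J1, J2, J3}

|N(S)| = 3, |S| = 2
Hall's condition: |N(S)| ≥ |S| is satisfied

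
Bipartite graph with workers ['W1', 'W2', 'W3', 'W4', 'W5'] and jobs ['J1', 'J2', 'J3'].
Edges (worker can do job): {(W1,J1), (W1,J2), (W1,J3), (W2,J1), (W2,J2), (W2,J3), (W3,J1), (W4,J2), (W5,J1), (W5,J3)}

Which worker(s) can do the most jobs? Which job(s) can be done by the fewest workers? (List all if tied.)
Most versatile: W1, W2 (3 jobs); Least covered: J2, J3 (3 workers)

Worker degrees (jobs they can do): W1:3, W2:3, W3:1, W4:1, W5:2
Job degrees (workers who can do it): J1:4, J2:3, J3:3

Maximum worker degree is 3, achieved by: W1, W2
Minimum job degree is 3, achieved by: J2, J3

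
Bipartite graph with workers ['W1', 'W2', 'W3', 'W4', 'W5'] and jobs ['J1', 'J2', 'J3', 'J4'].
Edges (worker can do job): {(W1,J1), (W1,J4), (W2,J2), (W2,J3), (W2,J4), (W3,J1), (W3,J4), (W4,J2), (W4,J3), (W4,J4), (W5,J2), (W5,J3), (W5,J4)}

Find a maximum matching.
Matching: {(W1,J1), (W3,J4), (W4,J2), (W5,J3)}

Maximum matching (size 4):
  W1 → J1
  W3 → J4
  W4 → J2
  W5 → J3

Each worker is assigned to at most one job, and each job to at most one worker.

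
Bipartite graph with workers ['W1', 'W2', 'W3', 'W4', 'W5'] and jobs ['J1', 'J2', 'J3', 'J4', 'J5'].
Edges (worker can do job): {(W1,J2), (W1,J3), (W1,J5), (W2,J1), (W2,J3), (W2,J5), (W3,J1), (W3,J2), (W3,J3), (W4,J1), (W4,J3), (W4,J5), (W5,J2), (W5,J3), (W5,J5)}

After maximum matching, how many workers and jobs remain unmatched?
Unmatched: 1 workers, 1 jobs

Maximum matching size: 4
Workers: 5 total, 4 matched, 1 unmatched
Jobs: 5 total, 4 matched, 1 unmatched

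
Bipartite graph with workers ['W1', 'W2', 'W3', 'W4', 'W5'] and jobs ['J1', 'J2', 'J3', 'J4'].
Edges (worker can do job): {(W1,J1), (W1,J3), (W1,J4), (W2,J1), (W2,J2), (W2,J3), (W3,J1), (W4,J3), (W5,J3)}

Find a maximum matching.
Matching: {(W1,J4), (W2,J2), (W3,J1), (W5,J3)}

Maximum matching (size 4):
  W1 → J4
  W2 → J2
  W3 → J1
  W5 → J3

Each worker is assigned to at most one job, and each job to at most one worker.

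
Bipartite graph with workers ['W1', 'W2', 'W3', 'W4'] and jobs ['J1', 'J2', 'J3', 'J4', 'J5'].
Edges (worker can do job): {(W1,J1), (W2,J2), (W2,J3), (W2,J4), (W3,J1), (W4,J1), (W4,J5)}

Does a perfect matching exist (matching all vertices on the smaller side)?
No, maximum matching has size 3 < 4

Maximum matching has size 3, need 4 for perfect matching.
Unmatched workers: ['W1']
Unmatched jobs: ['J2', 'J4']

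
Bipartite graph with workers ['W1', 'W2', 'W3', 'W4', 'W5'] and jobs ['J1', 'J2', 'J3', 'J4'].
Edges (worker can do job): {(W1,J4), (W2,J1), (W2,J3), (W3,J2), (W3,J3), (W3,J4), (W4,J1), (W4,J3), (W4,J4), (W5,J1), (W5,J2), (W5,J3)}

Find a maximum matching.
Matching: {(W1,J4), (W3,J2), (W4,J1), (W5,J3)}

Maximum matching (size 4):
  W1 → J4
  W3 → J2
  W4 → J1
  W5 → J3

Each worker is assigned to at most one job, and each job to at most one worker.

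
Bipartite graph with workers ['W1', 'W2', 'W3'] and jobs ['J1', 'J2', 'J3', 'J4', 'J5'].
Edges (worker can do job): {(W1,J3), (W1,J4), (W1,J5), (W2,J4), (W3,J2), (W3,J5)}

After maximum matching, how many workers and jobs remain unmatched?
Unmatched: 0 workers, 2 jobs

Maximum matching size: 3
Workers: 3 total, 3 matched, 0 unmatched
Jobs: 5 total, 3 matched, 2 unmatched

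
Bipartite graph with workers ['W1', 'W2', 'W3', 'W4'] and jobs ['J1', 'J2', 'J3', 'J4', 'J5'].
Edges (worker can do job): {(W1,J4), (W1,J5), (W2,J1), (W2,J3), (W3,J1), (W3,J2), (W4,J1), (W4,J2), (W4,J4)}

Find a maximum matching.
Matching: {(W1,J4), (W2,J3), (W3,J1), (W4,J2)}

Maximum matching (size 4):
  W1 → J4
  W2 → J3
  W3 → J1
  W4 → J2

Each worker is assigned to at most one job, and each job to at most one worker.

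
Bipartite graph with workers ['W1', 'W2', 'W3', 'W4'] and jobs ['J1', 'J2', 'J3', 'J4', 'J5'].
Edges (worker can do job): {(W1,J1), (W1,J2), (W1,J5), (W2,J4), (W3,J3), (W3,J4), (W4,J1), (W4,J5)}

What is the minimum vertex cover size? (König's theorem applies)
Minimum vertex cover size = 4

By König's theorem: in bipartite graphs,
min vertex cover = max matching = 4

Maximum matching has size 4, so minimum vertex cover also has size 4.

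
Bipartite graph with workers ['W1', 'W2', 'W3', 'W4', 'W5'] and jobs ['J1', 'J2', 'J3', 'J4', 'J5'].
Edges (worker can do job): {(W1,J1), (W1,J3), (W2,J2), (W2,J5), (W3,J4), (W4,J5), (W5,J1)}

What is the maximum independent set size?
Maximum independent set = 5

By König's theorem:
- Min vertex cover = Max matching = 5
- Max independent set = Total vertices - Min vertex cover
- Max independent set = 10 - 5 = 5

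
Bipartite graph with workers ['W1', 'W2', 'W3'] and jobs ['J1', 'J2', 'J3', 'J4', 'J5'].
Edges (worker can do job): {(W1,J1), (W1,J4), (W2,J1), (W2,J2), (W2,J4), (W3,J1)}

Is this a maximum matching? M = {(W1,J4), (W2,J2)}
No, size 2 is not maximum

Proposed matching has size 2.
Maximum matching size for this graph: 3.

This is NOT maximum - can be improved to size 3.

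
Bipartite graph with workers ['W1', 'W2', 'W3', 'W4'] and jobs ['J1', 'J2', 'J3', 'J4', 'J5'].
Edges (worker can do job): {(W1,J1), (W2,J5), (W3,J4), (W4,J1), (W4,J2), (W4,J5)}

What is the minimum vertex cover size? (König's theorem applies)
Minimum vertex cover size = 4

By König's theorem: in bipartite graphs,
min vertex cover = max matching = 4

Maximum matching has size 4, so minimum vertex cover also has size 4.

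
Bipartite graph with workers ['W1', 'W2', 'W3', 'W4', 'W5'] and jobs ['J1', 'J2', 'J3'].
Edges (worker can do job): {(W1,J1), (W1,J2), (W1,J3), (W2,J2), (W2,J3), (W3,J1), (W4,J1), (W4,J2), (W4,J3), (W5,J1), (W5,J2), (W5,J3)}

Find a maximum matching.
Matching: {(W3,J1), (W4,J3), (W5,J2)}

Maximum matching (size 3):
  W3 → J1
  W4 → J3
  W5 → J2

Each worker is assigned to at most one job, and each job to at most one worker.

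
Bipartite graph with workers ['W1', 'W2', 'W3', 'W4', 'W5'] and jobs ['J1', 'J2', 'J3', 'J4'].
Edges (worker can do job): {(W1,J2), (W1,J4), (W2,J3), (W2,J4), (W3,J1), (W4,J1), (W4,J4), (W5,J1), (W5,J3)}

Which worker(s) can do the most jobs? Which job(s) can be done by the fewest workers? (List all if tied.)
Most versatile: W1, W2, W4, W5 (2 jobs); Least covered: J2 (1 workers)

Worker degrees (jobs they can do): W1:2, W2:2, W3:1, W4:2, W5:2
Job degrees (workers who can do it): J1:3, J2:1, J3:2, J4:3

Maximum worker degree is 2, achieved by: W1, W2, W4, W5
Minimum job degree is 1, achieved by: J2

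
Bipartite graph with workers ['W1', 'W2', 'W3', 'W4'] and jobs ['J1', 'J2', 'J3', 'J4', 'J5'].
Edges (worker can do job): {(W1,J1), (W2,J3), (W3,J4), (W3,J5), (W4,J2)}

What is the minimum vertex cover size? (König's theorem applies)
Minimum vertex cover size = 4

By König's theorem: in bipartite graphs,
min vertex cover = max matching = 4

Maximum matching has size 4, so minimum vertex cover also has size 4.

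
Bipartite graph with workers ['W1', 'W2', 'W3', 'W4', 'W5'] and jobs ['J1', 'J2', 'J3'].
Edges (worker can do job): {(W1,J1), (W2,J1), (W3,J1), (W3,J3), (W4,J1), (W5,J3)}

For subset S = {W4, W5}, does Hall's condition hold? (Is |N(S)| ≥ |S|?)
Yes: |N(S)| = 2, |S| = 2

Subset S = {W4, W5}
Neighbors N(S) = {J1, J3}

|N(S)| = 2, |S| = 2
Hall's condition: |N(S)| ≥ |S| is satisfied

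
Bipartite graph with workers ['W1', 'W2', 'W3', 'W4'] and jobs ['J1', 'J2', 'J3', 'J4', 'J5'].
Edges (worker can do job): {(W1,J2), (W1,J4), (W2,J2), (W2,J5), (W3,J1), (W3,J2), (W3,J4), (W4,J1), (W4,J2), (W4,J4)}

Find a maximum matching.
Matching: {(W1,J2), (W2,J5), (W3,J4), (W4,J1)}

Maximum matching (size 4):
  W1 → J2
  W2 → J5
  W3 → J4
  W4 → J1

Each worker is assigned to at most one job, and each job to at most one worker.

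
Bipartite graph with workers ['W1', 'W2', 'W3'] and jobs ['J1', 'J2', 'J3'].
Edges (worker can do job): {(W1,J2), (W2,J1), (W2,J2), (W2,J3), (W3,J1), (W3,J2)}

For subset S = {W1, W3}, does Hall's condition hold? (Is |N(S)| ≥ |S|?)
Yes: |N(S)| = 2, |S| = 2

Subset S = {W1, W3}
Neighbors N(S) = {J1, J2}

|N(S)| = 2, |S| = 2
Hall's condition: |N(S)| ≥ |S| is satisfied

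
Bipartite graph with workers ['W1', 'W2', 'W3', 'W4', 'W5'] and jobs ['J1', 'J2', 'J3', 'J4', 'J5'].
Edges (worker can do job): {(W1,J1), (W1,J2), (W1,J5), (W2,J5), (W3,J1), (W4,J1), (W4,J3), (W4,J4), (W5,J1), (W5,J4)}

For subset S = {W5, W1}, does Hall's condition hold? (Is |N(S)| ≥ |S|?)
Yes: |N(S)| = 4, |S| = 2

Subset S = {W5, W1}
Neighbors N(S) = {J1, J2, J4, J5}

|N(S)| = 4, |S| = 2
Hall's condition: |N(S)| ≥ |S| is satisfied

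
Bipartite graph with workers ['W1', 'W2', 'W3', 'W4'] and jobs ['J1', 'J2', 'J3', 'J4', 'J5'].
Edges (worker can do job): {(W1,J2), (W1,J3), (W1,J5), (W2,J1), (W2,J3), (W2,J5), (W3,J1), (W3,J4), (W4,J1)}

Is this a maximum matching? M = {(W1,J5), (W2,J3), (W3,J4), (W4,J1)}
Yes, size 4 is maximum

Proposed matching has size 4.
Maximum matching size for this graph: 4.

This is a maximum matching.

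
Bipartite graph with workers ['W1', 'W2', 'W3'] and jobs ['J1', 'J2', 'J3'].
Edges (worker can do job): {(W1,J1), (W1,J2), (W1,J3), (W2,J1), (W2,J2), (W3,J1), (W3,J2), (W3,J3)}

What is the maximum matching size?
Maximum matching size = 3

Maximum matching: {(W1,J1), (W2,J2), (W3,J3)}
Size: 3

This assigns 3 workers to 3 distinct jobs.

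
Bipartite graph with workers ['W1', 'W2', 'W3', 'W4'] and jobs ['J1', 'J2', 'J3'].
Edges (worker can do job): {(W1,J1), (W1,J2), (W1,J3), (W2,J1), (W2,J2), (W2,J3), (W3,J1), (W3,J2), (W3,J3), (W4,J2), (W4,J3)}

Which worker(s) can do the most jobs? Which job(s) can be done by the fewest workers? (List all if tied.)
Most versatile: W1, W2, W3 (3 jobs); Least covered: J1 (3 workers)

Worker degrees (jobs they can do): W1:3, W2:3, W3:3, W4:2
Job degrees (workers who can do it): J1:3, J2:4, J3:4

Maximum worker degree is 3, achieved by: W1, W2, W3
Minimum job degree is 3, achieved by: J1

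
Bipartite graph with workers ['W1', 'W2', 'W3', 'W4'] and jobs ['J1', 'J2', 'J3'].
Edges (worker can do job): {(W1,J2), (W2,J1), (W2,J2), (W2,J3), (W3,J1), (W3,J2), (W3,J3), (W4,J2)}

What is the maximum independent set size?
Maximum independent set = 4

By König's theorem:
- Min vertex cover = Max matching = 3
- Max independent set = Total vertices - Min vertex cover
- Max independent set = 7 - 3 = 4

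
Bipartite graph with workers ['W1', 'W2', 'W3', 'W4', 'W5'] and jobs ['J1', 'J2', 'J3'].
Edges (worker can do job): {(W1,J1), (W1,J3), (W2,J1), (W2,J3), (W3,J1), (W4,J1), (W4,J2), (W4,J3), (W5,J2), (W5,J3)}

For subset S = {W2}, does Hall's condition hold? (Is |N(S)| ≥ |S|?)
Yes: |N(S)| = 2, |S| = 1

Subset S = {W2}
Neighbors N(S) = {J1, J3}

|N(S)| = 2, |S| = 1
Hall's condition: |N(S)| ≥ |S| is satisfied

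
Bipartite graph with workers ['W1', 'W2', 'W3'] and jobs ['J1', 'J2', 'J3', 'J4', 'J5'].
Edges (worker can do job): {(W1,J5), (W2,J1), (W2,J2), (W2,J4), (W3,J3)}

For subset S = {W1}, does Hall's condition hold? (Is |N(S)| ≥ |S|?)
Yes: |N(S)| = 1, |S| = 1

Subset S = {W1}
Neighbors N(S) = {J5}

|N(S)| = 1, |S| = 1
Hall's condition: |N(S)| ≥ |S| is satisfied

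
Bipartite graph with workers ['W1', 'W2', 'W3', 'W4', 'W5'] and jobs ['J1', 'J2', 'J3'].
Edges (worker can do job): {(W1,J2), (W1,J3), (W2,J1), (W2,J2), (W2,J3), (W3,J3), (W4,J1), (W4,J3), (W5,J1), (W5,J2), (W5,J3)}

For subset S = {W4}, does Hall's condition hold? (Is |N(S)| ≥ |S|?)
Yes: |N(S)| = 2, |S| = 1

Subset S = {W4}
Neighbors N(S) = {J1, J3}

|N(S)| = 2, |S| = 1
Hall's condition: |N(S)| ≥ |S| is satisfied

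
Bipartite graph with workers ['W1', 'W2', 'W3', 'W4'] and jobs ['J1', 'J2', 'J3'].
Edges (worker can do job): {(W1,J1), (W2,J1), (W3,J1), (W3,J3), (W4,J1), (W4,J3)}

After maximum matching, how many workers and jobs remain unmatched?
Unmatched: 2 workers, 1 jobs

Maximum matching size: 2
Workers: 4 total, 2 matched, 2 unmatched
Jobs: 3 total, 2 matched, 1 unmatched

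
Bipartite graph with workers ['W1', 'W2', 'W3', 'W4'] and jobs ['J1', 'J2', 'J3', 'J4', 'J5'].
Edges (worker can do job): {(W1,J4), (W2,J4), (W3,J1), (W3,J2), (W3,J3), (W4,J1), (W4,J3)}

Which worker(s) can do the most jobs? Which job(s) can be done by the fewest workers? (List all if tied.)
Most versatile: W3 (3 jobs); Least covered: J5 (0 workers)

Worker degrees (jobs they can do): W1:1, W2:1, W3:3, W4:2
Job degrees (workers who can do it): J1:2, J2:1, J3:2, J4:2, J5:0

Maximum worker degree is 3, achieved by: W3
Minimum job degree is 0, achieved by: J5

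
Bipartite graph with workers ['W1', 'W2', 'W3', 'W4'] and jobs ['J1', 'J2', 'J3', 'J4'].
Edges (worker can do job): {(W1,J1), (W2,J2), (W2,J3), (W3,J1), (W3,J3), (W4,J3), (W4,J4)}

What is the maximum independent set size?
Maximum independent set = 4

By König's theorem:
- Min vertex cover = Max matching = 4
- Max independent set = Total vertices - Min vertex cover
- Max independent set = 8 - 4 = 4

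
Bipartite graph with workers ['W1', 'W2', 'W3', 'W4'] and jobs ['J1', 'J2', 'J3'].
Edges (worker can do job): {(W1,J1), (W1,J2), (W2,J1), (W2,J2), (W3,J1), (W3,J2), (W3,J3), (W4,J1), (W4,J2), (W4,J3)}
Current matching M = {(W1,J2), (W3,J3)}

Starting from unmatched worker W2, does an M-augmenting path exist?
Yes: W2 → J2 → W1 → J1

An M-augmenting path alternates non-matching / matching edges, starting and ending at unmatched vertices.
Path: W2 → J2 → W1 → J1
(J1 is unmatched in M, so the path is augmenting.)
Flipping edges along this path would increase |M| from 2 to 3.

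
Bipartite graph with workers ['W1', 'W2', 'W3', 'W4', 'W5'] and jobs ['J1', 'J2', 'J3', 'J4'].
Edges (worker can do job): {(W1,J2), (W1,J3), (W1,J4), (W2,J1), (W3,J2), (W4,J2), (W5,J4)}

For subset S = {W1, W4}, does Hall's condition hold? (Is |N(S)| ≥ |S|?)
Yes: |N(S)| = 3, |S| = 2

Subset S = {W1, W4}
Neighbors N(S) = {J2, J3, J4}

|N(S)| = 3, |S| = 2
Hall's condition: |N(S)| ≥ |S| is satisfied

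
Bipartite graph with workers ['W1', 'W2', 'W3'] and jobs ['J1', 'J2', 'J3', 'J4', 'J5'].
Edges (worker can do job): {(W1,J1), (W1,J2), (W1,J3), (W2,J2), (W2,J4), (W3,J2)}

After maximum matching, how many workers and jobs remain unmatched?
Unmatched: 0 workers, 2 jobs

Maximum matching size: 3
Workers: 3 total, 3 matched, 0 unmatched
Jobs: 5 total, 3 matched, 2 unmatched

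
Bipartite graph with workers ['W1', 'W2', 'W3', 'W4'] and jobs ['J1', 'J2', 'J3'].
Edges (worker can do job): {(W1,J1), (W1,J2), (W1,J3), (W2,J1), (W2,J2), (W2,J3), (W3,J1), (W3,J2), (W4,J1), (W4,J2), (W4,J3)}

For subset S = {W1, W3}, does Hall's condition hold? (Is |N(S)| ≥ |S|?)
Yes: |N(S)| = 3, |S| = 2

Subset S = {W1, W3}
Neighbors N(S) = {J1, J2, J3}

|N(S)| = 3, |S| = 2
Hall's condition: |N(S)| ≥ |S| is satisfied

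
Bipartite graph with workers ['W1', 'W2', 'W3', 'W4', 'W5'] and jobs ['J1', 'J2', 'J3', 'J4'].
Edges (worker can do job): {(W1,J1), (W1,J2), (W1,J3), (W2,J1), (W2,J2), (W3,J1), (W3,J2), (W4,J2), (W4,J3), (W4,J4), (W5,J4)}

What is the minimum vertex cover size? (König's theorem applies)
Minimum vertex cover size = 4

By König's theorem: in bipartite graphs,
min vertex cover = max matching = 4

Maximum matching has size 4, so minimum vertex cover also has size 4.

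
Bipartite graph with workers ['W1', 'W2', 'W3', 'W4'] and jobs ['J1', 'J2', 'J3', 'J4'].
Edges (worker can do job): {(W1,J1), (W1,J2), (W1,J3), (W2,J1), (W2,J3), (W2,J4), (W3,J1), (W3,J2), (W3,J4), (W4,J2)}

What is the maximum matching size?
Maximum matching size = 4

Maximum matching: {(W1,J3), (W2,J4), (W3,J1), (W4,J2)}
Size: 4

This assigns 4 workers to 4 distinct jobs.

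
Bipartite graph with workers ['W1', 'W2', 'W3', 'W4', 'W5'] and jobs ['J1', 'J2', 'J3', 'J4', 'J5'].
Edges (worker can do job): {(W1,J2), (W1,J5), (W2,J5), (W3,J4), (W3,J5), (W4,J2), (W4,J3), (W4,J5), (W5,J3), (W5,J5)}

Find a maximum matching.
Matching: {(W1,J5), (W3,J4), (W4,J2), (W5,J3)}

Maximum matching (size 4):
  W1 → J5
  W3 → J4
  W4 → J2
  W5 → J3

Each worker is assigned to at most one job, and each job to at most one worker.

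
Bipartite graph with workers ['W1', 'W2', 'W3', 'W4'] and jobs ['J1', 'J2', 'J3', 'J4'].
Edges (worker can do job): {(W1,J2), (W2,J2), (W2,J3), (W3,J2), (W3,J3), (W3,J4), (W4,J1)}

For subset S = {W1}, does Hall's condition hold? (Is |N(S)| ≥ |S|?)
Yes: |N(S)| = 1, |S| = 1

Subset S = {W1}
Neighbors N(S) = {J2}

|N(S)| = 1, |S| = 1
Hall's condition: |N(S)| ≥ |S| is satisfied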